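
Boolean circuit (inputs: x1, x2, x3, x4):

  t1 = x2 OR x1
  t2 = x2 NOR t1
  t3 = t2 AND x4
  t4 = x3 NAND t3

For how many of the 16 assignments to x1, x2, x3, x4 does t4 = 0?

1

t4 = x3 NAND t3 must be 0, so both x3 = 1 and t3 = 1.
t3 = t2 AND x4 must be 1, so both t2 = 1 and x4 = 1.
Satisfying assignments:
  x1=0, x2=0, x3=1, x4=1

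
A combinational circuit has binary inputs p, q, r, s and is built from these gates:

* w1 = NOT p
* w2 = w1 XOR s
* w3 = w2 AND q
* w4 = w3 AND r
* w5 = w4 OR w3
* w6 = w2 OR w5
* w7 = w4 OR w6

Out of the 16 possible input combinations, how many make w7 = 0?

8

w7 = w4 OR w6 must be 0, so both w4 = 0 and w6 = 0.
Enumerating the 16 input combinations, 8 give w7 = 0 and 8 give w7 = 1.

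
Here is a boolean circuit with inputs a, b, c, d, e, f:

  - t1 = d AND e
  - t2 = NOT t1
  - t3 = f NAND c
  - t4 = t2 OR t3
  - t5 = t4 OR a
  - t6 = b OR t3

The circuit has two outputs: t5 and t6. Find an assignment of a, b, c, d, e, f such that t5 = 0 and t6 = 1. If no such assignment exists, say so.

Check with a=0, b=1, c=1, d=1, e=1, f=1:
t1 = d AND e = 1 AND 1 = 1
t2 = NOT t1 = NOT 1 = 0
t3 = f NAND c = 1 NAND 1 = 0
t4 = t2 OR t3 = 0 OR 0 = 0
t5 = t4 OR a = 0 OR 0 = 0
t6 = b OR t3 = 1 OR 0 = 1
So t5 = 0 and t6 = 1.

a=0, b=1, c=1, d=1, e=1, f=1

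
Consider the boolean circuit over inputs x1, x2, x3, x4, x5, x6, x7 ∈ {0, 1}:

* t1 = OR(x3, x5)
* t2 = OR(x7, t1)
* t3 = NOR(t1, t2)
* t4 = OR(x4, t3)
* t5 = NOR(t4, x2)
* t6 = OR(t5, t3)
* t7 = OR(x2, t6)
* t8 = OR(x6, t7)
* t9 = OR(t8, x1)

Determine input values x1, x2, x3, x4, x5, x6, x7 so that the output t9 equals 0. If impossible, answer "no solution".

t9 = OR(t8, x1) must be 0, so both t8 = 0 and x1 = 0.
t8 = OR(x6, t7) must be 0, so both x6 = 0 and t7 = 0.
t7 = OR(x2, t6) must be 0, so both x2 = 0 and t6 = 0.
Check with x1=0, x2=0, x3=0, x4=1, x5=1, x6=0, x7=0:
t1 = OR(x3, x5) = OR(0, 1) = 1
t2 = OR(x7, t1) = OR(0, 1) = 1
t3 = NOR(t1, t2) = NOR(1, 1) = 0
t4 = OR(x4, t3) = OR(1, 0) = 1
t5 = NOR(t4, x2) = NOR(1, 0) = 0
t6 = OR(t5, t3) = OR(0, 0) = 0
t7 = OR(x2, t6) = OR(0, 0) = 0
t8 = OR(x6, t7) = OR(0, 0) = 0
t9 = OR(t8, x1) = OR(0, 0) = 0
So t9 = 0 as required.

x1=0, x2=0, x3=0, x4=1, x5=1, x6=0, x7=0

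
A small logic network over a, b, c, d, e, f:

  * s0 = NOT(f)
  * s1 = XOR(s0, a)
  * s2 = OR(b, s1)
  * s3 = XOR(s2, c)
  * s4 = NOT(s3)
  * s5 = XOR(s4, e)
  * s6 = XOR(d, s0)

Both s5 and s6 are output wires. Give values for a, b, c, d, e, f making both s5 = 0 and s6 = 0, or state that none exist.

Check with a=1 b=1 c=1 d=1 e=1 f=0:
s0 = NOT(f) = NOT 0 = 1
s1 = XOR(s0, a) = XOR(1, 1) = 0
s2 = OR(b, s1) = OR(1, 0) = 1
s3 = XOR(s2, c) = XOR(1, 1) = 0
s4 = NOT(s3) = NOT 0 = 1
s5 = XOR(s4, e) = XOR(1, 1) = 0
s6 = XOR(d, s0) = XOR(1, 1) = 0
So s5 = 0 and s6 = 0.

a=1 b=1 c=1 d=1 e=1 f=0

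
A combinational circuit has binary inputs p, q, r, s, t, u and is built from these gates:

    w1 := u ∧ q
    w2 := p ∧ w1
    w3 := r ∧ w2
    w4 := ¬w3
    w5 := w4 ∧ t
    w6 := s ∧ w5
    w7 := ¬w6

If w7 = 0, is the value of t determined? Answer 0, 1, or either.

1

w7 = ¬w6 must be 0, so w6 = 1.
w6 = s ∧ w5 must be 1, so both s = 1 and w5 = 1.
w5 = w4 ∧ t must be 1, so both w4 = 1 and t = 1.
Every assignment with w7 = 0 has t = 1; there are 15 such assignment(s).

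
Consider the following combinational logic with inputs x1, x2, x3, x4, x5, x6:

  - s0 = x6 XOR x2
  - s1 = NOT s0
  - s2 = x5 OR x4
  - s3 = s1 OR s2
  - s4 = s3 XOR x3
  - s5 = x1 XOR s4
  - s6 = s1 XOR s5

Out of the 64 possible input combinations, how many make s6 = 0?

s6 = s1 XOR s5 must be 0, so s1 and s5 are equal.
Enumerating the 64 input combinations, 32 give s6 = 0 and 32 give s6 = 1.

32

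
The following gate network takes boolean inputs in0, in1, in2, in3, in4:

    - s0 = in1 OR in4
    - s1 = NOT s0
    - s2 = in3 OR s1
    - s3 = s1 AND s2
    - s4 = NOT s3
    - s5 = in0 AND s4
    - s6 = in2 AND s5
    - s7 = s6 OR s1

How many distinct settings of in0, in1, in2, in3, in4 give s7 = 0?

s7 = s6 OR s1 must be 0, so both s6 = 0 and s1 = 0.
Enumerating the 32 input combinations, 18 give s7 = 0 and 14 give s7 = 1.

18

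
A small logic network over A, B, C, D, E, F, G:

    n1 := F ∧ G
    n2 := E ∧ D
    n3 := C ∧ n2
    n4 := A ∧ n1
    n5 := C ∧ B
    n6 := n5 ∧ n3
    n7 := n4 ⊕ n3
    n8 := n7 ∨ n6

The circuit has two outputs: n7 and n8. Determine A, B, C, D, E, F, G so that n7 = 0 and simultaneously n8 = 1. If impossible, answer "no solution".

Check with A=1 B=1 C=1 D=1 E=1 F=1 G=1:
n1 = F ∧ G = 1 ∧ 1 = 1
n2 = E ∧ D = 1 ∧ 1 = 1
n3 = C ∧ n2 = 1 ∧ 1 = 1
n4 = A ∧ n1 = 1 ∧ 1 = 1
n5 = C ∧ B = 1 ∧ 1 = 1
n6 = n5 ∧ n3 = 1 ∧ 1 = 1
n7 = n4 ⊕ n3 = 1 ⊕ 1 = 0
n8 = n7 ∨ n6 = 0 ∨ 1 = 1
So n7 = 0 and n8 = 1.

A=1 B=1 C=1 D=1 E=1 F=1 G=1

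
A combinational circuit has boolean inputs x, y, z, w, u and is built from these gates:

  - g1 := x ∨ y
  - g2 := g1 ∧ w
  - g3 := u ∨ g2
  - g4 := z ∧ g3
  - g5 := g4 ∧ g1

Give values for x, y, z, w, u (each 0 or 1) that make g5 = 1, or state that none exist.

g5 = g4 ∧ g1 must be 1, so both g4 = 1 and g1 = 1.
Check with x=0 y=1 z=1 w=0 u=1:
g1 = x ∨ y = 0 ∨ 1 = 1
g2 = g1 ∧ w = 1 ∧ 0 = 0
g3 = u ∨ g2 = 1 ∨ 0 = 1
g4 = z ∧ g3 = 1 ∧ 1 = 1
g5 = g4 ∧ g1 = 1 ∧ 1 = 1
So g5 = 1 as required.

x=0 y=1 z=1 w=0 u=1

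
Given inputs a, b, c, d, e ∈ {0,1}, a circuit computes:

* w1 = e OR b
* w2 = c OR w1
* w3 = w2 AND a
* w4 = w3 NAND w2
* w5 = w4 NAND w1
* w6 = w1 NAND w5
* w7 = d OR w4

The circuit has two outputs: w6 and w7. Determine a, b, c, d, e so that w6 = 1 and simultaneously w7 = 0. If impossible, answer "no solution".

a=1, b=0, c=1, d=0, e=0

Check with a=1, b=0, c=1, d=0, e=0:
w1 = e OR b = 0 OR 0 = 0
w2 = c OR w1 = 1 OR 0 = 1
w3 = w2 AND a = 1 AND 1 = 1
w4 = w3 NAND w2 = 1 NAND 1 = 0
w5 = w4 NAND w1 = 0 NAND 0 = 1
w6 = w1 NAND w5 = 0 NAND 1 = 1
w7 = d OR w4 = 0 OR 0 = 0
So w6 = 1 and w7 = 0.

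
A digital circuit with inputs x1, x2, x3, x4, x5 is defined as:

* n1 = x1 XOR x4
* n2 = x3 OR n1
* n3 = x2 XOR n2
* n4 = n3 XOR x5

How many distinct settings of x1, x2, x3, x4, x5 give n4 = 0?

n4 = n3 XOR x5 must be 0, so n3 and x5 are equal.
Enumerating the 32 input combinations, 16 give n4 = 0 and 16 give n4 = 1.

16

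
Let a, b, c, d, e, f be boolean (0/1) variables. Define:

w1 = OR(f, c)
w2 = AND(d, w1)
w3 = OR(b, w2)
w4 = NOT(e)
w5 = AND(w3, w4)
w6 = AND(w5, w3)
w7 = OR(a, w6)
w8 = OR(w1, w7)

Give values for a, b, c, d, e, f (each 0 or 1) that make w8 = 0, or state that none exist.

Check with a=0, b=0, c=0, d=0, e=1, f=0:
w1 = OR(f, c) = OR(0, 0) = 0
w2 = AND(d, w1) = AND(0, 0) = 0
w3 = OR(b, w2) = OR(0, 0) = 0
w4 = NOT(e) = NOT 1 = 0
w5 = AND(w3, w4) = AND(0, 0) = 0
w6 = AND(w5, w3) = AND(0, 0) = 0
w7 = OR(a, w6) = OR(0, 0) = 0
w8 = OR(w1, w7) = OR(0, 0) = 0
So w8 = 0 as required.

a=0, b=0, c=0, d=0, e=1, f=0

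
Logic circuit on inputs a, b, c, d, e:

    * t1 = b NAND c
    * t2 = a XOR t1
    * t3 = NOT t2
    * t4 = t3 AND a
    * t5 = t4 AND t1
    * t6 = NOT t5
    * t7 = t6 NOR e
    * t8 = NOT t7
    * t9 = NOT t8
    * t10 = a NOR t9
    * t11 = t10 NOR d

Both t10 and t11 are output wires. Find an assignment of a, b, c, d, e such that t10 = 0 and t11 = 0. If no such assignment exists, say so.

Check with a=1, b=0, c=0, d=1, e=0:
t1 = b NAND c = 0 NAND 0 = 1
t2 = a XOR t1 = 1 XOR 1 = 0
t3 = NOT t2 = NOT 0 = 1
t4 = t3 AND a = 1 AND 1 = 1
t5 = t4 AND t1 = 1 AND 1 = 1
t6 = NOT t5 = NOT 1 = 0
t7 = t6 NOR e = 0 NOR 0 = 1
t8 = NOT t7 = NOT 1 = 0
t9 = NOT t8 = NOT 0 = 1
t10 = a NOR t9 = 1 NOR 1 = 0
t11 = t10 NOR d = 0 NOR 1 = 0
So t10 = 0 and t11 = 0.

a=1, b=0, c=0, d=1, e=0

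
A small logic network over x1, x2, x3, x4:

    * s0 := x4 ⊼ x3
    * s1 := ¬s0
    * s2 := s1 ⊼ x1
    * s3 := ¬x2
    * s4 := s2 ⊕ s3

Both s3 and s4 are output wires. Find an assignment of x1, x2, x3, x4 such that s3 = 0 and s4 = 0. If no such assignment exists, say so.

x1=1, x2=1, x3=1, x4=1

Check with x1=1, x2=1, x3=1, x4=1:
s0 = x4 ⊼ x3 = 1 ⊼ 1 = 0
s1 = ¬s0 = ¬0 = 1
s2 = s1 ⊼ x1 = 1 ⊼ 1 = 0
s3 = ¬x2 = ¬1 = 0
s4 = s2 ⊕ s3 = 0 ⊕ 0 = 0
So s3 = 0 and s4 = 0.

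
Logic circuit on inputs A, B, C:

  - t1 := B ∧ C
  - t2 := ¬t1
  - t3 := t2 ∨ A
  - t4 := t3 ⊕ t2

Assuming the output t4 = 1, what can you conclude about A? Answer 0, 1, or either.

1

t4 = t3 ⊕ t2 must be 1, so t3 and t2 differ.
Every assignment with t4 = 1 has A = 1; there are 1 such assignment(s).
  A=1, B=1, C=1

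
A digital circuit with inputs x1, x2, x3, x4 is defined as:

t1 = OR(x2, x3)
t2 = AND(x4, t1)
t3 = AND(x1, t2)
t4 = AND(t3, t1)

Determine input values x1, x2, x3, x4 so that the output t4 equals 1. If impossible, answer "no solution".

x1=1, x2=1, x3=0, x4=1

Check with x1=1, x2=1, x3=0, x4=1:
t1 = OR(x2, x3) = OR(1, 0) = 1
t2 = AND(x4, t1) = AND(1, 1) = 1
t3 = AND(x1, t2) = AND(1, 1) = 1
t4 = AND(t3, t1) = AND(1, 1) = 1
So t4 = 1 as required.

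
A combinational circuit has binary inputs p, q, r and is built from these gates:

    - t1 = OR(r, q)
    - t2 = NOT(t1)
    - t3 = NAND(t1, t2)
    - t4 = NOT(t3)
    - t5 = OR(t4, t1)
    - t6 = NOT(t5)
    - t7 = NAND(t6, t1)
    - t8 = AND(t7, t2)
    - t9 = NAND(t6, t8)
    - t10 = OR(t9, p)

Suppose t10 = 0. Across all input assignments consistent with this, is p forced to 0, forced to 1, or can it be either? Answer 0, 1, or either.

t10 = OR(t9, p) must be 0, so both t9 = 0 and p = 0.
t9 = NAND(t6, t8) must be 0, so both t6 = 1 and t8 = 1.
t6 = NOT(t5) must be 1, so t5 = 0.
Every assignment with t10 = 0 has p = 0; there are 1 such assignment(s).
  p=0, q=0, r=0

0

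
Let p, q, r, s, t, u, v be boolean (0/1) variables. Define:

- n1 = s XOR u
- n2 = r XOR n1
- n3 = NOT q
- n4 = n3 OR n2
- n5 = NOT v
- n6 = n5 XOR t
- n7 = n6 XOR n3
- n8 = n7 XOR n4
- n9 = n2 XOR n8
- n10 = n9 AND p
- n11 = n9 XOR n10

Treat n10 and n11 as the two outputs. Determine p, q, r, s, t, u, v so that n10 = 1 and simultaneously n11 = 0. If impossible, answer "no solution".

p=1, q=0, r=1, s=1, t=1, u=0, v=1

Check with p=1, q=0, r=1, s=1, t=1, u=0, v=1:
n1 = s XOR u = 1 XOR 0 = 1
n2 = r XOR n1 = 1 XOR 1 = 0
n3 = NOT q = NOT 0 = 1
n4 = n3 OR n2 = 1 OR 0 = 1
n5 = NOT v = NOT 1 = 0
n6 = n5 XOR t = 0 XOR 1 = 1
n7 = n6 XOR n3 = 1 XOR 1 = 0
n8 = n7 XOR n4 = 0 XOR 1 = 1
n9 = n2 XOR n8 = 0 XOR 1 = 1
n10 = n9 AND p = 1 AND 1 = 1
n11 = n9 XOR n10 = 1 XOR 1 = 0
So n10 = 1 and n11 = 0.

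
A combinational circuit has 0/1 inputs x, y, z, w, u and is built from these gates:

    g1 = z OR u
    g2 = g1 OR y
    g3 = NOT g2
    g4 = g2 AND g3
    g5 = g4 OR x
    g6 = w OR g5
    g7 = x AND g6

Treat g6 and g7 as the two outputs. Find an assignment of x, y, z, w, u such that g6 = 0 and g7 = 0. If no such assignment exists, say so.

x=0, y=1, z=0, w=0, u=1

Check with x=0, y=1, z=0, w=0, u=1:
g1 = z OR u = 0 OR 1 = 1
g2 = g1 OR y = 1 OR 1 = 1
g3 = NOT g2 = NOT 1 = 0
g4 = g2 AND g3 = 1 AND 0 = 0
g5 = g4 OR x = 0 OR 0 = 0
g6 = w OR g5 = 0 OR 0 = 0
g7 = x AND g6 = 0 AND 0 = 0
So g6 = 0 and g7 = 0.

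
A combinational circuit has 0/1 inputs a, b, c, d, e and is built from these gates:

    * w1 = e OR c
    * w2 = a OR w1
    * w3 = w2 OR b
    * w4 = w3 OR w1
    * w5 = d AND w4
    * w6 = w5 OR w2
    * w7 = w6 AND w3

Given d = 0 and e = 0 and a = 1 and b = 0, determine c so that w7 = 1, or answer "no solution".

Check with d = 0 and e = 0 and a = 1 and b = 0 and c=0:
w1 = e OR c = 0 OR 0 = 0
w2 = a OR w1 = 1 OR 0 = 1
w3 = w2 OR b = 1 OR 0 = 1
w4 = w3 OR w1 = 1 OR 0 = 1
w5 = d AND w4 = 0 AND 1 = 0
w6 = w5 OR w2 = 0 OR 1 = 1
w7 = w6 AND w3 = 1 AND 1 = 1
So w7 = 1.

c=0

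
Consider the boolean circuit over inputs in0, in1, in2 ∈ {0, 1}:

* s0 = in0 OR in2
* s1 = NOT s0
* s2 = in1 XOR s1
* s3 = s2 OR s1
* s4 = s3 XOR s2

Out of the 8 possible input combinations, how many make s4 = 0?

7

s4 = s3 XOR s2 must be 0, so s3 and s2 are equal.
Enumerating the 8 input combinations, 7 give s4 = 0 and 1 give s4 = 1.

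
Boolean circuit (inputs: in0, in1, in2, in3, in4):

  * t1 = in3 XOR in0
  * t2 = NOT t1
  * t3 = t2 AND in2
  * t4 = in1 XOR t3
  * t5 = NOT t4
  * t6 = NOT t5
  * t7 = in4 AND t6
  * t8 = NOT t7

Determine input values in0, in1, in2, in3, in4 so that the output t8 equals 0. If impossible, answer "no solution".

in0=1, in1=1, in2=1, in3=0, in4=1

t8 = NOT t7 must be 0, so t7 = 1.
t7 = in4 AND t6 must be 1, so both in4 = 1 and t6 = 1.
Check with in0=1, in1=1, in2=1, in3=0, in4=1:
t1 = in3 XOR in0 = 0 XOR 1 = 1
t2 = NOT t1 = NOT 1 = 0
t3 = t2 AND in2 = 0 AND 1 = 0
t4 = in1 XOR t3 = 1 XOR 0 = 1
t5 = NOT t4 = NOT 1 = 0
t6 = NOT t5 = NOT 0 = 1
t7 = in4 AND t6 = 1 AND 1 = 1
t8 = NOT t7 = NOT 1 = 0
So t8 = 0 as required.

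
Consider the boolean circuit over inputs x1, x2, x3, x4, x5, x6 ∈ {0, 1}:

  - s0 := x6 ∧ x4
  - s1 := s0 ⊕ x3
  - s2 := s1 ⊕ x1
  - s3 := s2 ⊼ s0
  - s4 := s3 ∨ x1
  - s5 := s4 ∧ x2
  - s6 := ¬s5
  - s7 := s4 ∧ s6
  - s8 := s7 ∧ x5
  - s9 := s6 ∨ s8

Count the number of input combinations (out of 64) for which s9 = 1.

s9 = s6 ∨ s8 must be 1, so at least one of s6, s8 is 1.
Enumerating the 64 input combinations, 34 give s9 = 1 and 30 give s9 = 0.

34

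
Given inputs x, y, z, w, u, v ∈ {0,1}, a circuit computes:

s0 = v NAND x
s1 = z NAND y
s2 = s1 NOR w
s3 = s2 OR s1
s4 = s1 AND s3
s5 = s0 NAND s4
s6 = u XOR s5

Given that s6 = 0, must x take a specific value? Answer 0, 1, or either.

Both values of x occur among assignments with s6 = 0:
  x=0: x=0, y=0, z=0, w=0, u=0, v=0
  x=1: x=1, y=0, z=0, w=0, u=0, v=0

either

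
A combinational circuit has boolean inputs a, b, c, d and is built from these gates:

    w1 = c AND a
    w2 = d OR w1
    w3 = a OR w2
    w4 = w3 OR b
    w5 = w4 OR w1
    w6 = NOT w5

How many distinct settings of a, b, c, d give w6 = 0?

w6 = NOT w5 must be 0, so w5 = 1.
Enumerating the 16 input combinations, 14 give w6 = 0 and 2 give w6 = 1.

14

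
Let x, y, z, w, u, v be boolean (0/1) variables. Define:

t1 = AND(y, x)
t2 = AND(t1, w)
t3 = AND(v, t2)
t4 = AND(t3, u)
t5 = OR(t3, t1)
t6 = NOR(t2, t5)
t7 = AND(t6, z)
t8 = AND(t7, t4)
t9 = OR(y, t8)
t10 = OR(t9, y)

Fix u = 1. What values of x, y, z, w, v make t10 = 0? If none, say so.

x=1, y=0, z=1, w=1, v=0

Check with u = 1 and x=1, y=0, z=1, w=1, v=0:
t1 = AND(y, x) = AND(0, 1) = 0
t2 = AND(t1, w) = AND(0, 1) = 0
t3 = AND(v, t2) = AND(0, 0) = 0
t4 = AND(t3, u) = AND(0, 1) = 0
t5 = OR(t3, t1) = OR(0, 0) = 0
t6 = NOR(t2, t5) = NOR(0, 0) = 1
t7 = AND(t6, z) = AND(1, 1) = 1
t8 = AND(t7, t4) = AND(1, 0) = 0
t9 = OR(y, t8) = OR(0, 0) = 0
t10 = OR(t9, y) = OR(0, 0) = 0
So t10 = 0.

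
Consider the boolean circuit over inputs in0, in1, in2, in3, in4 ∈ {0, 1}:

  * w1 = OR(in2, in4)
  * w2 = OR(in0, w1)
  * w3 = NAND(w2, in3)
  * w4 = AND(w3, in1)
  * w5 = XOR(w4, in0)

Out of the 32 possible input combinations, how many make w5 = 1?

17

w5 = XOR(w4, in0) must be 1, so w4 and in0 differ.
Enumerating the 32 input combinations, 17 give w5 = 1 and 15 give w5 = 0.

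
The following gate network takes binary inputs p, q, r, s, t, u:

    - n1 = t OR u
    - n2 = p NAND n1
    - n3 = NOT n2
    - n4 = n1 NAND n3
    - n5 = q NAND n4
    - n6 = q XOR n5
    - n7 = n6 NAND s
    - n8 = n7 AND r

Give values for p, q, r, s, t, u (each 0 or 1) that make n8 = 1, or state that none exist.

n8 = n7 AND r must be 1, so both n7 = 1 and r = 1.
n7 = n6 NAND s must be 1, so at least one of n6, s is 0.
Check with p=1 q=1 r=1 s=0 t=0 u=0:
n1 = t OR u = 0 OR 0 = 0
n2 = p NAND n1 = 1 NAND 0 = 1
n3 = NOT n2 = NOT 1 = 0
n4 = n1 NAND n3 = 0 NAND 0 = 1
n5 = q NAND n4 = 1 NAND 1 = 0
n6 = q XOR n5 = 1 XOR 0 = 1
n7 = n6 NAND s = 1 NAND 0 = 1
n8 = n7 AND r = 1 AND 1 = 1
So n8 = 1 as required.

p=1 q=1 r=1 s=0 t=0 u=0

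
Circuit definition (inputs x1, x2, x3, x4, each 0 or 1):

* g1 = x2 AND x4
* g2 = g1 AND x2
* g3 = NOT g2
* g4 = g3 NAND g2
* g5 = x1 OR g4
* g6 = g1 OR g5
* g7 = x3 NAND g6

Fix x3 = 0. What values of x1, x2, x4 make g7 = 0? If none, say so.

With x3 = 0 fixed, none of the 8 settings of x1, x2, x4 give g7 = 0.
For example, with x1=0, x2=0, x4=0:
g1 = x2 AND x4 = 0 AND 0 = 0
g2 = g1 AND x2 = 0 AND 0 = 0
g3 = NOT g2 = NOT 0 = 1
g4 = g3 NAND g2 = 1 NAND 0 = 1
g5 = x1 OR g4 = 0 OR 1 = 1
g6 = g1 OR g5 = 0 OR 1 = 1
g7 = x3 NAND g6 = 0 NAND 1 = 1
giving g7 = 1 ≠ 0.

no solution exists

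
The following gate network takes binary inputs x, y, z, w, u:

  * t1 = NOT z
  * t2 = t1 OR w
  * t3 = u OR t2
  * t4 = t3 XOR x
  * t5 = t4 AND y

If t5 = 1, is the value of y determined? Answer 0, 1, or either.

t5 = t4 AND y must be 1, so both t4 = 1 and y = 1.
t4 = t3 XOR x must be 1, so t3 and x differ.
Every assignment with t5 = 1 has y = 1; there are 8 such assignment(s).

1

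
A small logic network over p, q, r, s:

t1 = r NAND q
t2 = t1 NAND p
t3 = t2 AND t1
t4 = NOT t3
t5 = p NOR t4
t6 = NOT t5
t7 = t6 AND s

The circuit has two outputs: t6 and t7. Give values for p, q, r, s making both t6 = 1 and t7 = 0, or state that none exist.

Check with p=1, q=1, r=0, s=0:
t1 = r NAND q = 0 NAND 1 = 1
t2 = t1 NAND p = 1 NAND 1 = 0
t3 = t2 AND t1 = 0 AND 1 = 0
t4 = NOT t3 = NOT 0 = 1
t5 = p NOR t4 = 1 NOR 1 = 0
t6 = NOT t5 = NOT 0 = 1
t7 = t6 AND s = 1 AND 0 = 0
So t6 = 1 and t7 = 0.

p=1, q=1, r=0, s=0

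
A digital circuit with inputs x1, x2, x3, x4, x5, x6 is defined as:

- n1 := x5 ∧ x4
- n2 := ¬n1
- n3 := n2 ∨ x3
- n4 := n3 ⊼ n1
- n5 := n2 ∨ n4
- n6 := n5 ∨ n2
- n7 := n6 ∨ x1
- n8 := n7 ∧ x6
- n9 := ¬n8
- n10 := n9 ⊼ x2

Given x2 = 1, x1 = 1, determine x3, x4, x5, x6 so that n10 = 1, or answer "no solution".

n10 = n9 ⊼ x2 must be 1, so at least one of n9, x2 is 0.
Check with x2 = 1, x1 = 1 and x3=0, x4=1, x5=0, x6=1:
n1 = x5 ∧ x4 = 0 ∧ 1 = 0
n2 = ¬n1 = ¬0 = 1
n3 = n2 ∨ x3 = 1 ∨ 0 = 1
n4 = n3 ⊼ n1 = 1 ⊼ 0 = 1
n5 = n2 ∨ n4 = 1 ∨ 1 = 1
n6 = n5 ∨ n2 = 1 ∨ 1 = 1
n7 = n6 ∨ x1 = 1 ∨ 1 = 1
n8 = n7 ∧ x6 = 1 ∧ 1 = 1
n9 = ¬n8 = ¬1 = 0
n10 = n9 ⊼ x2 = 0 ⊼ 1 = 1
So n10 = 1.

x3=0, x4=1, x5=0, x6=1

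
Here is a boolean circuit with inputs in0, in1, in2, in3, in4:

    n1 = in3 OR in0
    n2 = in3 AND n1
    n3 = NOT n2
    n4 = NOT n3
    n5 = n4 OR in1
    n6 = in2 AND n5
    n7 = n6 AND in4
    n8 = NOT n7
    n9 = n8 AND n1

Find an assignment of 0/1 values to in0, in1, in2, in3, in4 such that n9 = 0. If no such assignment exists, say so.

n9 = n8 AND n1 must be 0, so at least one of n8, n1 is 0.
Check with in0=0, in1=1, in2=1, in3=1, in4=1:
n1 = in3 OR in0 = 1 OR 0 = 1
n2 = in3 AND n1 = 1 AND 1 = 1
n3 = NOT n2 = NOT 1 = 0
n4 = NOT n3 = NOT 0 = 1
n5 = n4 OR in1 = 1 OR 1 = 1
n6 = in2 AND n5 = 1 AND 1 = 1
n7 = n6 AND in4 = 1 AND 1 = 1
n8 = NOT n7 = NOT 1 = 0
n9 = n8 AND n1 = 0 AND 1 = 0
So n9 = 0 as required.

in0=0, in1=1, in2=1, in3=1, in4=1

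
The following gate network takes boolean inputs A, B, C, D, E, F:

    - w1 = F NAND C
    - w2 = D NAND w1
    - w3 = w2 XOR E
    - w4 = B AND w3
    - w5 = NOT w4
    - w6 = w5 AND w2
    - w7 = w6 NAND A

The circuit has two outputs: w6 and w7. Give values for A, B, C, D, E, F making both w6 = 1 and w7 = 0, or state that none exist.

Check with A=1, B=1, C=1, D=1, E=1, F=1:
w1 = F NAND C = 1 NAND 1 = 0
w2 = D NAND w1 = 1 NAND 0 = 1
w3 = w2 XOR E = 1 XOR 1 = 0
w4 = B AND w3 = 1 AND 0 = 0
w5 = NOT w4 = NOT 0 = 1
w6 = w5 AND w2 = 1 AND 1 = 1
w7 = w6 NAND A = 1 NAND 1 = 0
So w6 = 1 and w7 = 0.

A=1, B=1, C=1, D=1, E=1, F=1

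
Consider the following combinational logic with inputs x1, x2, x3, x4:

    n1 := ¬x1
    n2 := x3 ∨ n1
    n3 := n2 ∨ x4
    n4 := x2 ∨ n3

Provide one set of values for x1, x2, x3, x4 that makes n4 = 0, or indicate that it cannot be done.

n4 = x2 ∨ n3 must be 0, so both x2 = 0 and n3 = 0.
n3 = n2 ∨ x4 must be 0, so both n2 = 0 and x4 = 0.
Check with x1=1, x2=0, x3=0, x4=0:
n1 = ¬x1 = ¬1 = 0
n2 = x3 ∨ n1 = 0 ∨ 0 = 0
n3 = n2 ∨ x4 = 0 ∨ 0 = 0
n4 = x2 ∨ n3 = 0 ∨ 0 = 0
So n4 = 0 as required.

x1=1, x2=0, x3=0, x4=0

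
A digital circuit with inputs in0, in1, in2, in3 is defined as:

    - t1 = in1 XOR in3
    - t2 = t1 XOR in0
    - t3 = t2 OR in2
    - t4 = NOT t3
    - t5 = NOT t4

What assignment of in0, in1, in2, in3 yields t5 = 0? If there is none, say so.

in0=1 in1=0 in2=0 in3=1

Check with in0=1 in1=0 in2=0 in3=1:
t1 = in1 XOR in3 = 0 XOR 1 = 1
t2 = t1 XOR in0 = 1 XOR 1 = 0
t3 = t2 OR in2 = 0 OR 0 = 0
t4 = NOT t3 = NOT 0 = 1
t5 = NOT t4 = NOT 1 = 0
So t5 = 0 as required.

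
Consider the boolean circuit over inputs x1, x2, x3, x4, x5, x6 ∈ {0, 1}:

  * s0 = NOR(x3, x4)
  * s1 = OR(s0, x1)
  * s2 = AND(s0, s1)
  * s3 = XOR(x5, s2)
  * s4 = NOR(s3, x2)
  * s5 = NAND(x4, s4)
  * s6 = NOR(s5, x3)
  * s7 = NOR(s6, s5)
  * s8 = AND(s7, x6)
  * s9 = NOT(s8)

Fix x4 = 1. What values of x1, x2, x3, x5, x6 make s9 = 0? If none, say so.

x1=1, x2=0, x3=1, x5=0, x6=1

s9 = NOT(s8) must be 0, so s8 = 1.
Check with x4 = 1 and x1=1, x2=0, x3=1, x5=0, x6=1:
s0 = NOR(x3, x4) = NOR(1, 1) = 0
s1 = OR(s0, x1) = OR(0, 1) = 1
s2 = AND(s0, s1) = AND(0, 1) = 0
s3 = XOR(x5, s2) = XOR(0, 0) = 0
s4 = NOR(s3, x2) = NOR(0, 0) = 1
s5 = NAND(x4, s4) = NAND(1, 1) = 0
s6 = NOR(s5, x3) = NOR(0, 1) = 0
s7 = NOR(s6, s5) = NOR(0, 0) = 1
s8 = AND(s7, x6) = AND(1, 1) = 1
s9 = NOT(s8) = NOT 1 = 0
So s9 = 0.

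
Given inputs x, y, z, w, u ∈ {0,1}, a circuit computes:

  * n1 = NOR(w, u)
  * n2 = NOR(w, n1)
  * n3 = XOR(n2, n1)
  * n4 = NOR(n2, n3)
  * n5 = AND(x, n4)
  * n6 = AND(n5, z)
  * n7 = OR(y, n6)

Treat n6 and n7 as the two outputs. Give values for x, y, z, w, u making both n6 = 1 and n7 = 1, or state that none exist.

Check with x=1, y=1, z=1, w=1, u=1:
n1 = NOR(w, u) = NOR(1, 1) = 0
n2 = NOR(w, n1) = NOR(1, 0) = 0
n3 = XOR(n2, n1) = XOR(0, 0) = 0
n4 = NOR(n2, n3) = NOR(0, 0) = 1
n5 = AND(x, n4) = AND(1, 1) = 1
n6 = AND(n5, z) = AND(1, 1) = 1
n7 = OR(y, n6) = OR(1, 1) = 1
So n6 = 1 and n7 = 1.

x=1, y=1, z=1, w=1, u=1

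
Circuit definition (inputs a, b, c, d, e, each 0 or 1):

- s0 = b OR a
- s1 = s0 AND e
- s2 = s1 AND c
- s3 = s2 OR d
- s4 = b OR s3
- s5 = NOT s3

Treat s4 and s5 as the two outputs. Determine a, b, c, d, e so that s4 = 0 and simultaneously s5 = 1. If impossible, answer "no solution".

Check with a=0 b=0 c=1 d=0 e=1:
s0 = b OR a = 0 OR 0 = 0
s1 = s0 AND e = 0 AND 1 = 0
s2 = s1 AND c = 0 AND 1 = 0
s3 = s2 OR d = 0 OR 0 = 0
s4 = b OR s3 = 0 OR 0 = 0
s5 = NOT s3 = NOT 0 = 1
So s4 = 0 and s5 = 1.

a=0 b=0 c=1 d=0 e=1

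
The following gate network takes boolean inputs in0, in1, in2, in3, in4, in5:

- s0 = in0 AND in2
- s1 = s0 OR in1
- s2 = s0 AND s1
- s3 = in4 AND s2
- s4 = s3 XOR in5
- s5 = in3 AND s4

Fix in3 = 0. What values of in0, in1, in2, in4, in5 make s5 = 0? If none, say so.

s5 = in3 AND s4 must be 0, so at least one of in3, s4 is 0.
Check with in3 = 0 and in0=1, in1=1, in2=1, in4=1, in5=0:
s0 = in0 AND in2 = 1 AND 1 = 1
s1 = s0 OR in1 = 1 OR 1 = 1
s2 = s0 AND s1 = 1 AND 1 = 1
s3 = in4 AND s2 = 1 AND 1 = 1
s4 = s3 XOR in5 = 1 XOR 0 = 1
s5 = in3 AND s4 = 0 AND 1 = 0
So s5 = 0.

in0=1, in1=1, in2=1, in4=1, in5=0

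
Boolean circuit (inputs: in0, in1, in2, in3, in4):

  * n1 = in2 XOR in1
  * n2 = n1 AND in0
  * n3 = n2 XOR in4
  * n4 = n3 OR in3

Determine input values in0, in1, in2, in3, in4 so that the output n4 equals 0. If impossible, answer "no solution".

in0=1 in1=0 in2=0 in3=0 in4=0

n4 = n3 OR in3 must be 0, so both n3 = 0 and in3 = 0.
n3 = n2 XOR in4 must be 0, so n2 and in4 are equal.
Check with in0=1 in1=0 in2=0 in3=0 in4=0:
n1 = in2 XOR in1 = 0 XOR 0 = 0
n2 = n1 AND in0 = 0 AND 1 = 0
n3 = n2 XOR in4 = 0 XOR 0 = 0
n4 = n3 OR in3 = 0 OR 0 = 0
So n4 = 0 as required.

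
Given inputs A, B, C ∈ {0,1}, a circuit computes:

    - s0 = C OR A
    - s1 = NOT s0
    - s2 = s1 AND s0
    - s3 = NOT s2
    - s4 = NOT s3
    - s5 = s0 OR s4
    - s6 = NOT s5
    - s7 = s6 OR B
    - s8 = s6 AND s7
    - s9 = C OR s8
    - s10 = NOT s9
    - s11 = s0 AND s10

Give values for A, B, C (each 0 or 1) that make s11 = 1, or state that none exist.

A=1 B=1 C=0

Check with A=1 B=1 C=0:
s0 = C OR A = 0 OR 1 = 1
s1 = NOT s0 = NOT 1 = 0
s2 = s1 AND s0 = 0 AND 1 = 0
s3 = NOT s2 = NOT 0 = 1
s4 = NOT s3 = NOT 1 = 0
s5 = s0 OR s4 = 1 OR 0 = 1
s6 = NOT s5 = NOT 1 = 0
s7 = s6 OR B = 0 OR 1 = 1
s8 = s6 AND s7 = 0 AND 1 = 0
s9 = C OR s8 = 0 OR 0 = 0
s10 = NOT s9 = NOT 0 = 1
s11 = s0 AND s10 = 1 AND 1 = 1
So s11 = 1 as required.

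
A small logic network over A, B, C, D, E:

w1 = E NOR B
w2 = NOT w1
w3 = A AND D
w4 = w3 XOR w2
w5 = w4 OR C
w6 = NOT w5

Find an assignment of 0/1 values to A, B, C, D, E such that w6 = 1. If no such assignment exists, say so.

A=1, B=1, C=0, D=1, E=1

w6 = NOT w5 must be 1, so w5 = 0.
w5 = w4 OR C must be 0, so both w4 = 0 and C = 0.
w4 = w3 XOR w2 must be 0, so w3 and w2 are equal.
Check with A=1, B=1, C=0, D=1, E=1:
w1 = E NOR B = 1 NOR 1 = 0
w2 = NOT w1 = NOT 0 = 1
w3 = A AND D = 1 AND 1 = 1
w4 = w3 XOR w2 = 1 XOR 1 = 0
w5 = w4 OR C = 0 OR 0 = 0
w6 = NOT w5 = NOT 0 = 1
So w6 = 1 as required.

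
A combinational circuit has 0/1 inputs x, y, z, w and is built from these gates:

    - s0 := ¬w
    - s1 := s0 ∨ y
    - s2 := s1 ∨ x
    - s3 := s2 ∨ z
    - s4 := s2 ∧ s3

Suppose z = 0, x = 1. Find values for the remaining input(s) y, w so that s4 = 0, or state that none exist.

With z = 0, x = 1 fixed, none of the 4 settings of y, w give s4 = 0.
For example, with y=0, w=1:
s0 = ¬w = ¬1 = 0
s1 = s0 ∨ y = 0 ∨ 0 = 0
s2 = s1 ∨ x = 0 ∨ 1 = 1
s3 = s2 ∨ z = 1 ∨ 0 = 1
s4 = s2 ∧ s3 = 1 ∧ 1 = 1
giving s4 = 1 ≠ 0.

no solution exists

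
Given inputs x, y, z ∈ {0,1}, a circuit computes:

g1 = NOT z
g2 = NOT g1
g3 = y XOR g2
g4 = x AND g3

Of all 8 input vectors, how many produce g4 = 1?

2

g4 = x AND g3 must be 1, so both x = 1 and g3 = 1.
g3 = y XOR g2 must be 1, so y and g2 differ.
Enumerating the 8 input combinations, 2 give g4 = 1 and 6 give g4 = 0.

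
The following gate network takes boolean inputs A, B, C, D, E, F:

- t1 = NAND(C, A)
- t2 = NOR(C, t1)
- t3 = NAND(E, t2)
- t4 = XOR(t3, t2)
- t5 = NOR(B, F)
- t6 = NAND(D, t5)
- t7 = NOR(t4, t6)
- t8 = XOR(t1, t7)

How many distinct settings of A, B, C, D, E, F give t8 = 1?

t8 = XOR(t1, t7) must be 1, so t1 and t7 differ.
Enumerating the 64 input combinations, 48 give t8 = 1 and 16 give t8 = 0.

48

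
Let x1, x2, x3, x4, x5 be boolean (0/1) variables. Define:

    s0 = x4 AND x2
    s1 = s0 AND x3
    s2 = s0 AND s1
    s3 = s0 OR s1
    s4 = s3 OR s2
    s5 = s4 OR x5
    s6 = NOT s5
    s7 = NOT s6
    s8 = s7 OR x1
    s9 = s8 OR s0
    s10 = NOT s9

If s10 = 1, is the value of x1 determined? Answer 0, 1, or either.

0

s10 = NOT s9 must be 1, so s9 = 0.
s9 = s8 OR s0 must be 0, so both s8 = 0 and s0 = 0.
Every assignment with s10 = 1 has x1 = 0; there are 6 such assignment(s).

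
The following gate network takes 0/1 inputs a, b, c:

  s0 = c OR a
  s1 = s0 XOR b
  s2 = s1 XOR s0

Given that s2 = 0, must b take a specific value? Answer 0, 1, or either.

0

s2 = s1 XOR s0 must be 0, so s1 and s0 are equal.
Every assignment with s2 = 0 has b = 0; there are 4 such assignment(s).
  a=0, b=0, c=0
  a=0, b=0, c=1
  a=1, b=0, c=0
  a=1, b=0, c=1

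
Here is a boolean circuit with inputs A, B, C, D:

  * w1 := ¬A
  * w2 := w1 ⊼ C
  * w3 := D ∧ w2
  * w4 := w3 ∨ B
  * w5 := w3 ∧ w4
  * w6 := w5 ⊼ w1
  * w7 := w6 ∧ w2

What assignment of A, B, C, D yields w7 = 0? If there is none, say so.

w7 = w6 ∧ w2 must be 0, so at least one of w6, w2 is 0.
Check with A=0, B=0, C=1, D=1:
w1 = ¬A = ¬0 = 1
w2 = w1 ⊼ C = 1 ⊼ 1 = 0
w3 = D ∧ w2 = 1 ∧ 0 = 0
w4 = w3 ∨ B = 0 ∨ 0 = 0
w5 = w3 ∧ w4 = 0 ∧ 0 = 0
w6 = w5 ⊼ w1 = 0 ⊼ 1 = 1
w7 = w6 ∧ w2 = 1 ∧ 0 = 0
So w7 = 0 as required.

A=0, B=0, C=1, D=1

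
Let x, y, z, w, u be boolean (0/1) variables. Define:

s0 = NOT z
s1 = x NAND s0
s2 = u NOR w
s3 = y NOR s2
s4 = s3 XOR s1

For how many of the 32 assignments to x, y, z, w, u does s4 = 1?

s4 = s3 XOR s1 must be 1, so s3 and s1 differ.
Enumerating the 32 input combinations, 18 give s4 = 1 and 14 give s4 = 0.

18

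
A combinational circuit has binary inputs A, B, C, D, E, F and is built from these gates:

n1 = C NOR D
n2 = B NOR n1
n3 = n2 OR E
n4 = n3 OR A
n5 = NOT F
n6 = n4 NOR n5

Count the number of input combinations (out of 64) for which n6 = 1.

5

n6 = n4 NOR n5 must be 1, so both n4 = 0 and n5 = 0.
n4 = n3 OR A must be 0, so both n3 = 0 and A = 0.
n5 = NOT F must be 0, so F = 1.
Satisfying assignments:
  A=0, B=0, C=0, D=0, E=0, F=1
  A=0, B=1, C=0, D=0, E=0, F=1
  A=0, B=1, C=0, D=1, E=0, F=1
  A=0, B=1, C=1, D=0, E=0, F=1
  A=0, B=1, C=1, D=1, E=0, F=1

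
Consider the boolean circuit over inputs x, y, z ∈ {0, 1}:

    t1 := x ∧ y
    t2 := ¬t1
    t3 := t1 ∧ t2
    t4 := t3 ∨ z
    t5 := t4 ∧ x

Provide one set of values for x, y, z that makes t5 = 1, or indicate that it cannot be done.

t5 = t4 ∧ x must be 1, so both t4 = 1 and x = 1.
Check with x=1 y=1 z=1:
t1 = x ∧ y = 1 ∧ 1 = 1
t2 = ¬t1 = ¬1 = 0
t3 = t1 ∧ t2 = 1 ∧ 0 = 0
t4 = t3 ∨ z = 0 ∨ 1 = 1
t5 = t4 ∧ x = 1 ∧ 1 = 1
So t5 = 1 as required.

x=1 y=1 z=1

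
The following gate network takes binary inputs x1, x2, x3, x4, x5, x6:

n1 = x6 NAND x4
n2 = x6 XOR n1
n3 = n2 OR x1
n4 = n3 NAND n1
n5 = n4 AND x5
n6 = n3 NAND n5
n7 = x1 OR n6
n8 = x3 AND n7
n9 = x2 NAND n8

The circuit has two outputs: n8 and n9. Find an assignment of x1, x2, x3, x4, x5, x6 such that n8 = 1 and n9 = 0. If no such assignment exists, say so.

x1=0, x2=1, x3=1, x4=0, x5=0, x6=1

Check with x1=0, x2=1, x3=1, x4=0, x5=0, x6=1:
n1 = x6 NAND x4 = 1 NAND 0 = 1
n2 = x6 XOR n1 = 1 XOR 1 = 0
n3 = n2 OR x1 = 0 OR 0 = 0
n4 = n3 NAND n1 = 0 NAND 1 = 1
n5 = n4 AND x5 = 1 AND 0 = 0
n6 = n3 NAND n5 = 0 NAND 0 = 1
n7 = x1 OR n6 = 0 OR 1 = 1
n8 = x3 AND n7 = 1 AND 1 = 1
n9 = x2 NAND n8 = 1 NAND 1 = 0
So n8 = 1 and n9 = 0.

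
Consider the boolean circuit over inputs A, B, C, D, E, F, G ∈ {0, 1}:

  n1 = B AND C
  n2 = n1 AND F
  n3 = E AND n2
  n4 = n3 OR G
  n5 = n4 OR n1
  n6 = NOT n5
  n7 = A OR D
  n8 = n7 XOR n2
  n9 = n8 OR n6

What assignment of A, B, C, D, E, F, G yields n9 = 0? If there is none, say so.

n9 = n8 OR n6 must be 0, so both n8 = 0 and n6 = 0.
n8 = n7 XOR n2 must be 0, so n7 and n2 are equal.
Check with A=1, B=1, C=1, D=1, E=0, F=1, G=0:
n1 = B AND C = 1 AND 1 = 1
n2 = n1 AND F = 1 AND 1 = 1
n3 = E AND n2 = 0 AND 1 = 0
n4 = n3 OR G = 0 OR 0 = 0
n5 = n4 OR n1 = 0 OR 1 = 1
n6 = NOT n5 = NOT 1 = 0
n7 = A OR D = 1 OR 1 = 1
n8 = n7 XOR n2 = 1 XOR 1 = 0
n9 = n8 OR n6 = 0 OR 0 = 0
So n9 = 0 as required.

A=1, B=1, C=1, D=1, E=0, F=1, G=0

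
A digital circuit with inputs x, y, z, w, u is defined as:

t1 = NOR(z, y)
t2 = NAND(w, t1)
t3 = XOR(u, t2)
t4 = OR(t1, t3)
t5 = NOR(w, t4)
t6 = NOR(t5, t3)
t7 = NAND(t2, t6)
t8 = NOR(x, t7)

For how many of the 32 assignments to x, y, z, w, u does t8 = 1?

t8 = NOR(x, t7) must be 1, so both x = 0 and t7 = 0.
Satisfying assignments:
  x=0, y=0, z=0, w=0, u=1
  x=0, y=0, z=1, w=1, u=1
  x=0, y=1, z=0, w=1, u=1
  x=0, y=1, z=1, w=1, u=1

4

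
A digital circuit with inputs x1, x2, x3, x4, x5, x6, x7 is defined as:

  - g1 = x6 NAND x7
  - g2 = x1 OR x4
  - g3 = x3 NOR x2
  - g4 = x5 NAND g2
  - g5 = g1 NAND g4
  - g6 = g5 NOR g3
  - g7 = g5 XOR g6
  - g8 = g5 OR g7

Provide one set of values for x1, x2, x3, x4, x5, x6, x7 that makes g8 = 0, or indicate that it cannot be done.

x1=1 x2=0 x3=0 x4=0 x5=0 x6=0 x7=0

Check with x1=1 x2=0 x3=0 x4=0 x5=0 x6=0 x7=0:
g1 = x6 NAND x7 = 0 NAND 0 = 1
g2 = x1 OR x4 = 1 OR 0 = 1
g3 = x3 NOR x2 = 0 NOR 0 = 1
g4 = x5 NAND g2 = 0 NAND 1 = 1
g5 = g1 NAND g4 = 1 NAND 1 = 0
g6 = g5 NOR g3 = 0 NOR 1 = 0
g7 = g5 XOR g6 = 0 XOR 0 = 0
g8 = g5 OR g7 = 0 OR 0 = 0
So g8 = 0 as required.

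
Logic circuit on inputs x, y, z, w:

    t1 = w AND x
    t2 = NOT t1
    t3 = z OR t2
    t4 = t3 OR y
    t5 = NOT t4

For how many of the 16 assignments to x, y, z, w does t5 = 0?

t5 = NOT t4 must be 0, so t4 = 1.
Enumerating the 16 input combinations, 15 give t5 = 0 and 1 give t5 = 1.

15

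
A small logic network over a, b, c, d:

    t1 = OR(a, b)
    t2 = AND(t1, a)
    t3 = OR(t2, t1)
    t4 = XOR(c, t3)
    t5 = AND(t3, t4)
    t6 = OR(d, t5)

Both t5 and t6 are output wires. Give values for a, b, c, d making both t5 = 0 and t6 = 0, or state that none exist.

Check with a=1 b=0 c=1 d=0:
t1 = OR(a, b) = OR(1, 0) = 1
t2 = AND(t1, a) = AND(1, 1) = 1
t3 = OR(t2, t1) = OR(1, 1) = 1
t4 = XOR(c, t3) = XOR(1, 1) = 0
t5 = AND(t3, t4) = AND(1, 0) = 0
t6 = OR(d, t5) = OR(0, 0) = 0
So t5 = 0 and t6 = 0.

a=1 b=0 c=1 d=0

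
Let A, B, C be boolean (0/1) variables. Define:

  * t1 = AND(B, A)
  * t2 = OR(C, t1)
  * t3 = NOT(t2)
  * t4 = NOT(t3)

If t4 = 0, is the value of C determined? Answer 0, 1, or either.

0

t4 = NOT(t3) must be 0, so t3 = 1.
t3 = NOT(t2) must be 1, so t2 = 0.
t2 = OR(C, t1) must be 0, so both C = 0 and t1 = 0.
Every assignment with t4 = 0 has C = 0; there are 3 such assignment(s).
  A=0, B=0, C=0
  A=0, B=1, C=0
  A=1, B=0, C=0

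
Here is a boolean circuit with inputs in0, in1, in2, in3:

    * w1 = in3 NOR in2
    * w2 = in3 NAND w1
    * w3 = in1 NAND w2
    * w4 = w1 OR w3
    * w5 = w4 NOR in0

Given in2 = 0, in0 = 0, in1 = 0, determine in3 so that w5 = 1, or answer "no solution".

no solution exists

With in2 = 0, in0 = 0, in1 = 0 fixed, none of the 2 settings of in3 give w5 = 1.
For example, with in3=0:
w1 = in3 NOR in2 = 0 NOR 0 = 1
w2 = in3 NAND w1 = 0 NAND 1 = 1
w3 = in1 NAND w2 = 0 NAND 1 = 1
w4 = w1 OR w3 = 1 OR 1 = 1
w5 = w4 NOR in0 = 1 NOR 0 = 0
giving w5 = 0 ≠ 1.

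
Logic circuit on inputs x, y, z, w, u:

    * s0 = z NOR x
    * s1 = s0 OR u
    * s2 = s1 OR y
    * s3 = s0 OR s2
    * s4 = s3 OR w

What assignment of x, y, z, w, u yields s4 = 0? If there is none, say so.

s4 = s3 OR w must be 0, so both s3 = 0 and w = 0.
s3 = s0 OR s2 must be 0, so both s0 = 0 and s2 = 0.
s0 = z NOR x must be 0, so at least one of z, x is 1.
Check with x=0, y=0, z=1, w=0, u=0:
s0 = z NOR x = 1 NOR 0 = 0
s1 = s0 OR u = 0 OR 0 = 0
s2 = s1 OR y = 0 OR 0 = 0
s3 = s0 OR s2 = 0 OR 0 = 0
s4 = s3 OR w = 0 OR 0 = 0
So s4 = 0 as required.

x=0, y=0, z=1, w=0, u=0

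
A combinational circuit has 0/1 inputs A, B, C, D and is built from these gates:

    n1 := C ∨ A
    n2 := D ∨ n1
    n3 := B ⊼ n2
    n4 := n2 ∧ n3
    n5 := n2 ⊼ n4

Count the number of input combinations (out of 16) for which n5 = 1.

n5 = n2 ⊼ n4 must be 1, so at least one of n2, n4 is 0.
Enumerating the 16 input combinations, 9 give n5 = 1 and 7 give n5 = 0.

9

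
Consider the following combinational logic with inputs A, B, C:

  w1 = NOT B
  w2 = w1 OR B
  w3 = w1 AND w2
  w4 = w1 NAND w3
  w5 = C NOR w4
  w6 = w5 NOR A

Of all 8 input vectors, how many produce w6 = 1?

3

w6 = w5 NOR A must be 1, so both w5 = 0 and A = 0.
w5 = C NOR w4 must be 0, so at least one of C, w4 is 1.
Satisfying assignments:
  A=0, B=0, C=1
  A=0, B=1, C=0
  A=0, B=1, C=1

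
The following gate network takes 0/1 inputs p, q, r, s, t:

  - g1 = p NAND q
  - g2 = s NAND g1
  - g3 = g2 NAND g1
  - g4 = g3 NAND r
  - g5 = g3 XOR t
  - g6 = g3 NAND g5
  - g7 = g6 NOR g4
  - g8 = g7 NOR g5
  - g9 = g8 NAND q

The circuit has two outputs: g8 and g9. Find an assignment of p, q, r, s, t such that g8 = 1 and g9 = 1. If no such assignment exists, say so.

Check with p=0, q=0, r=1, s=0, t=0:
g1 = p NAND q = 0 NAND 0 = 1
g2 = s NAND g1 = 0 NAND 1 = 1
g3 = g2 NAND g1 = 1 NAND 1 = 0
g4 = g3 NAND r = 0 NAND 1 = 1
g5 = g3 XOR t = 0 XOR 0 = 0
g6 = g3 NAND g5 = 0 NAND 0 = 1
g7 = g6 NOR g4 = 1 NOR 1 = 0
g8 = g7 NOR g5 = 0 NOR 0 = 1
g9 = g8 NAND q = 1 NAND 0 = 1
So g8 = 1 and g9 = 1.

p=0, q=0, r=1, s=0, t=0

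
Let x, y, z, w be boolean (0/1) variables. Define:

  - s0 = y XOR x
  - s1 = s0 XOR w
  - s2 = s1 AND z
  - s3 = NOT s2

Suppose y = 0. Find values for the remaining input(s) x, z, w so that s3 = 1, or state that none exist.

x=0 z=1 w=0

s3 = NOT s2 must be 1, so s2 = 0.
Check with y = 0 and x=0, z=1, w=0:
s0 = y XOR x = 0 XOR 0 = 0
s1 = s0 XOR w = 0 XOR 0 = 0
s2 = s1 AND z = 0 AND 1 = 0
s3 = NOT s2 = NOT 0 = 1
So s3 = 1.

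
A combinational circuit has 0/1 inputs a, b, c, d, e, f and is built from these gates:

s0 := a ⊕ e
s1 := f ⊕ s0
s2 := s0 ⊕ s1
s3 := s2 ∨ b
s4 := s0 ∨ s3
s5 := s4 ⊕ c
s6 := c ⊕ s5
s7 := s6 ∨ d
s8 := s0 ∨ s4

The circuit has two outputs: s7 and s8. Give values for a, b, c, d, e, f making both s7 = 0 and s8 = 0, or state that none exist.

Check with a=0, b=0, c=1, d=0, e=0, f=0:
s0 = a ⊕ e = 0 ⊕ 0 = 0
s1 = f ⊕ s0 = 0 ⊕ 0 = 0
s2 = s0 ⊕ s1 = 0 ⊕ 0 = 0
s3 = s2 ∨ b = 0 ∨ 0 = 0
s4 = s0 ∨ s3 = 0 ∨ 0 = 0
s5 = s4 ⊕ c = 0 ⊕ 1 = 1
s6 = c ⊕ s5 = 1 ⊕ 1 = 0
s7 = s6 ∨ d = 0 ∨ 0 = 0
s8 = s0 ∨ s4 = 0 ∨ 0 = 0
So s7 = 0 and s8 = 0.

a=0, b=0, c=1, d=0, e=0, f=0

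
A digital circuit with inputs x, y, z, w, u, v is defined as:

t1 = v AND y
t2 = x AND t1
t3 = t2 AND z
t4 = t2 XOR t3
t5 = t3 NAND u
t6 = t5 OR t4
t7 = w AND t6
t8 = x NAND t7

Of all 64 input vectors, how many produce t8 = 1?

49

t8 = x NAND t7 must be 1, so at least one of x, t7 is 0.
Enumerating the 64 input combinations, 49 give t8 = 1 and 15 give t8 = 0.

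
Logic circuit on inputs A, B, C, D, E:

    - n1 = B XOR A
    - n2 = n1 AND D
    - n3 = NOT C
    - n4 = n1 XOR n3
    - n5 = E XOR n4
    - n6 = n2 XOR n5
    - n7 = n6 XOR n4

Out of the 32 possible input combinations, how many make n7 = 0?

n7 = n6 XOR n4 must be 0, so n6 and n4 are equal.
Enumerating the 32 input combinations, 16 give n7 = 0 and 16 give n7 = 1.

16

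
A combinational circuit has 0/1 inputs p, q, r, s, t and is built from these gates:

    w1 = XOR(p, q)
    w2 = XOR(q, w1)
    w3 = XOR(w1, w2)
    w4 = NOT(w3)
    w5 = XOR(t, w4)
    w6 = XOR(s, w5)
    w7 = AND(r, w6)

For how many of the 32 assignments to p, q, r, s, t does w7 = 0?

24

w7 = AND(r, w6) must be 0, so at least one of r, w6 is 0.
Enumerating the 32 input combinations, 24 give w7 = 0 and 8 give w7 = 1.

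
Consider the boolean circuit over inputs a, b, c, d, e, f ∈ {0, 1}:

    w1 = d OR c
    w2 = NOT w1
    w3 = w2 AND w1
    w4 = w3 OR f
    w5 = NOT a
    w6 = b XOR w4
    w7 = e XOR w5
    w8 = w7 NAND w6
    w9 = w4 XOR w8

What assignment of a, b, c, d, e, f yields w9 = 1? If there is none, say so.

w9 = w4 XOR w8 must be 1, so w4 and w8 differ.
Check with a=0 b=0 c=0 d=1 e=0 f=0:
w1 = d OR c = 1 OR 0 = 1
w2 = NOT w1 = NOT 1 = 0
w3 = w2 AND w1 = 0 AND 1 = 0
w4 = w3 OR f = 0 OR 0 = 0
w5 = NOT a = NOT 0 = 1
w6 = b XOR w4 = 0 XOR 0 = 0
w7 = e XOR w5 = 0 XOR 1 = 1
w8 = w7 NAND w6 = 1 NAND 0 = 1
w9 = w4 XOR w8 = 0 XOR 1 = 1
So w9 = 1 as required.

a=0 b=0 c=0 d=1 e=0 f=0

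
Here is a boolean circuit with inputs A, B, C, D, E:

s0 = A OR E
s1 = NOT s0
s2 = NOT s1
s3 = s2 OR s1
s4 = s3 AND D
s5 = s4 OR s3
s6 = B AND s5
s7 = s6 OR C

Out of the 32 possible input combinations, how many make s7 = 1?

24

s7 = s6 OR C must be 1, so at least one of s6, C is 1.
Enumerating the 32 input combinations, 24 give s7 = 1 and 8 give s7 = 0.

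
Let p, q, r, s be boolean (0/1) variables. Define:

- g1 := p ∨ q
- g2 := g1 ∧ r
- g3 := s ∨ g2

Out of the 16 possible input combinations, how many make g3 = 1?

g3 = s ∨ g2 must be 1, so at least one of s, g2 is 1.
Enumerating the 16 input combinations, 11 give g3 = 1 and 5 give g3 = 0.

11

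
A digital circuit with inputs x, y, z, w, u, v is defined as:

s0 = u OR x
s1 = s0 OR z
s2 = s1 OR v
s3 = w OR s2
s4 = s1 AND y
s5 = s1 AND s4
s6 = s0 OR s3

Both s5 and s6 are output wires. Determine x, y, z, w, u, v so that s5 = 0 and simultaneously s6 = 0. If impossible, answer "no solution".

x=0, y=1, z=0, w=0, u=0, v=0

Check with x=0, y=1, z=0, w=0, u=0, v=0:
s0 = u OR x = 0 OR 0 = 0
s1 = s0 OR z = 0 OR 0 = 0
s2 = s1 OR v = 0 OR 0 = 0
s3 = w OR s2 = 0 OR 0 = 0
s4 = s1 AND y = 0 AND 1 = 0
s5 = s1 AND s4 = 0 AND 0 = 0
s6 = s0 OR s3 = 0 OR 0 = 0
So s5 = 0 and s6 = 0.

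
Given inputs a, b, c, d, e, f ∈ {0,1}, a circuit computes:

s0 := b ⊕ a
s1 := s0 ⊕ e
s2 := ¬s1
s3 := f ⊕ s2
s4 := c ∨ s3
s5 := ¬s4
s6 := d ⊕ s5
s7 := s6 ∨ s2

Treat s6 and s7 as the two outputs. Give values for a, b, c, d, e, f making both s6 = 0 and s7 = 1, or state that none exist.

a=1, b=1, c=1, d=0, e=0, f=1

Check with a=1, b=1, c=1, d=0, e=0, f=1:
s0 = b ⊕ a = 1 ⊕ 1 = 0
s1 = s0 ⊕ e = 0 ⊕ 0 = 0
s2 = ¬s1 = ¬0 = 1
s3 = f ⊕ s2 = 1 ⊕ 1 = 0
s4 = c ∨ s3 = 1 ∨ 0 = 1
s5 = ¬s4 = ¬1 = 0
s6 = d ⊕ s5 = 0 ⊕ 0 = 0
s7 = s6 ∨ s2 = 0 ∨ 1 = 1
So s6 = 0 and s7 = 1.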